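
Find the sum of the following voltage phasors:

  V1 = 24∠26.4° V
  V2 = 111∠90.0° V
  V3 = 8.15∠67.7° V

Step 1 — Convert each phasor to rectangular form:
  V1 = 24·(cos(26.4°) + j·sin(26.4°)) = 21.5 + j10.67 V
  V2 = 111·(cos(90.0°) + j·sin(90.0°)) = 0 + j111 V
  V3 = 8.15·(cos(67.7°) + j·sin(67.7°)) = 3.093 + j7.54 V
Step 2 — Sum components: V_total = 24.59 + j129.2 V.
Step 3 — Convert to polar: |V_total| = 131.5 V, ∠V_total = 79.2°.

V_total = 131.5∠79.2° V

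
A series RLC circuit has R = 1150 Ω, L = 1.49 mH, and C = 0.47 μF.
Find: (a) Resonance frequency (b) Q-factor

Step 1 — Resonance condition Im(Z)=0 gives ω₀ = 1/√(LC).
Step 2 — ω₀ = 1/√(0.00149·4.7e-07) = 3.779e+04 rad/s.
Step 3 — f₀ = ω₀/(2π) = 6014 Hz.
Step 4 — Series Q: Q = ω₀L/R = 3.779e+04·0.00149/1150 = 0.04896.

(a) f₀ = 6014 Hz  (b) Q = 0.04896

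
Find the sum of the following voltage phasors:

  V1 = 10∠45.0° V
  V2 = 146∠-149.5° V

Step 1 — Convert each phasor to rectangular form:
  V1 = 10·(cos(45.0°) + j·sin(45.0°)) = 7.071 + j7.071 V
  V2 = 146·(cos(-149.5°) + j·sin(-149.5°)) = -125.8 - j74.1 V
Step 2 — Sum components: V_total = -118.7 - j67.03 V.
Step 3 — Convert to polar: |V_total| = 136.3 V, ∠V_total = -150.6°.

V_total = 136.3∠-150.6° V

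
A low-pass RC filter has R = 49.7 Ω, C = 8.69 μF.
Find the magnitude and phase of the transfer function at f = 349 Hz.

Step 1 — Angular frequency: ω = 2π·349 = 2193 rad/s.
Step 2 — Transfer function: H(jω) = 1/(1 + jωRC).
Step 3 — Denominator: 1 + jωRC = 1 + j·2193·49.7·8.69e-06 = 1 + j0.9471.
Step 4 — H = 0.5272 - j0.4993.
Step 5 — Magnitude: |H| = 0.7261 (-2.8 dB); phase: φ = -43.4°.

|H| = 0.7261 (-2.8 dB), φ = -43.4°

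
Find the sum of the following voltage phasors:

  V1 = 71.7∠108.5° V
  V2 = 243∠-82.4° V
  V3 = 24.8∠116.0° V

Step 1 — Convert each phasor to rectangular form:
  V1 = 71.7·(cos(108.5°) + j·sin(108.5°)) = -22.75 + j67.99 V
  V2 = 243·(cos(-82.4°) + j·sin(-82.4°)) = 32.14 - j240.9 V
  V3 = 24.8·(cos(116.0°) + j·sin(116.0°)) = -10.87 + j22.29 V
Step 2 — Sum components: V_total = -1.484 - j150.6 V.
Step 3 — Convert to polar: |V_total| = 150.6 V, ∠V_total = -90.6°.

V_total = 150.6∠-90.6° V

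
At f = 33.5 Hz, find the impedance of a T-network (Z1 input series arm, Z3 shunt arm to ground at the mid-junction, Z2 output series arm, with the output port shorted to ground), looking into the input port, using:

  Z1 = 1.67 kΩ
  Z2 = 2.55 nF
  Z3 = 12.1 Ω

Step 1 — Angular frequency: ω = 2π·f = 2π·33.5 = 210.5 rad/s.
Step 2 — Component impedances:
  Z1: Z = R = 1670 Ω
  Z2: Z = 1/(jωC) = -j/(ω·C) = 0 - j1.863e+06 Ω
  Z3: Z = R = 12.1 Ω
Step 3 — With the output port shorted to ground, the output series arm Z2 runs from the junction to ground; the shunt arm Z3 also runs from the junction to ground. They appear in parallel: Z3 || Z2 = 12.1 - j7.858e-05 Ω.
Step 4 — Series with input arm Z1: Z_in = Z1 + (Z3 || Z2) = 1682 - j7.858e-05 Ω = 1682∠-0.0° Ω.

Z = 1682 - j7.858e-05 Ω = 1682∠-0.0° Ω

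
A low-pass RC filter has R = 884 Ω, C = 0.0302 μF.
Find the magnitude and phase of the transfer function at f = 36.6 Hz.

Step 1 — Angular frequency: ω = 2π·36.6 = 230 rad/s.
Step 2 — Transfer function: H(jω) = 1/(1 + jωRC).
Step 3 — Denominator: 1 + jωRC = 1 + j·230·884·3.02e-08 = 1 + j0.006139.
Step 4 — H = 1 - j0.006139.
Step 5 — Magnitude: |H| = 1 (-0.0 dB); phase: φ = -0.4°.

|H| = 1 (-0.0 dB), φ = -0.4°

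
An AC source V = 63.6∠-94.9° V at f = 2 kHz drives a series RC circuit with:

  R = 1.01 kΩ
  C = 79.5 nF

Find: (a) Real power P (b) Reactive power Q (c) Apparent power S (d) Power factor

Step 1 — Angular frequency: ω = 2π·f = 2π·2000 = 1.257e+04 rad/s.
Step 2 — Component impedances:
  R: Z = R = 1010 Ω
  C: Z = 1/(jωC) = -j/(ω·C) = 0 - j1001 Ω
Step 3 — Series combination: Z_total = R + C = 1010 - j1001 Ω = 1422∠-44.7° Ω.
Step 4 — Source phasor: V = 63.6∠-94.9° V = -5.433 - j63.37 V.
Step 5 — Current: I = V / Z = 0.02866 - j0.03434 A = 0.04473∠-50.2° A.
Step 6 — Complex power: S = V·I* = 2.02 - j2.002 VA.
Step 7 — Real power: P = Re(S) = 2.02 W.
Step 8 — Reactive power: Q = Im(S) = -2.002 VAR.
Step 9 — Apparent power: |S| = 2.845 VA.
Step 10 — Power factor: PF = P/|S| = 0.7103 (leading).

(a) P = 2.02 W  (b) Q = -2.002 VAR  (c) S = 2.845 VA  (d) PF = 0.7103 (leading)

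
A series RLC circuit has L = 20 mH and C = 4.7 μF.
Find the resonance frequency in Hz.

Step 1 — Resonance condition Im(Z)=0 gives ω₀ = 1/√(LC).
Step 2 — ω₀ = 1/√(0.02·4.7e-06) = 3262 rad/s.
Step 3 — f₀ = ω₀/(2π) = 519.1 Hz.

f₀ = 519.1 Hz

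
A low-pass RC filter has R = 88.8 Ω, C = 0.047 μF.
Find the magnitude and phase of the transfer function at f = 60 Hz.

Step 1 — Angular frequency: ω = 2π·60 = 377 rad/s.
Step 2 — Transfer function: H(jω) = 1/(1 + jωRC).
Step 3 — Denominator: 1 + jωRC = 1 + j·377·88.8·4.7e-08 = 1 + j0.001573.
Step 4 — H = 1 - j0.001573.
Step 5 — Magnitude: |H| = 1 (-0.0 dB); phase: φ = -0.1°.

|H| = 1 (-0.0 dB), φ = -0.1°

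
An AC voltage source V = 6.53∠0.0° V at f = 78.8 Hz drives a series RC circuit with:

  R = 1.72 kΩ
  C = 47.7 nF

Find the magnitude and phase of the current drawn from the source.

Step 1 — Angular frequency: ω = 2π·f = 2π·78.8 = 495.1 rad/s.
Step 2 — Component impedances:
  R: Z = R = 1720 Ω
  C: Z = 1/(jωC) = -j/(ω·C) = 0 - j4.234e+04 Ω
Step 3 — Series combination: Z_total = R + C = 1720 - j4.234e+04 Ω = 4.238e+04∠-87.7° Ω.
Step 4 — Source phasor: V = 6.53∠0.0° V = 6.53 V.
Step 5 — Ohm's law: I = V / Z_total = (6.53) / (1720 - j4.234e+04) = 6.254e-06 + j0.000154 A.
Step 6 — Convert to polar: |I| = 0.0001541 A, ∠I = 87.7°.

I = 0.0001541∠87.7° A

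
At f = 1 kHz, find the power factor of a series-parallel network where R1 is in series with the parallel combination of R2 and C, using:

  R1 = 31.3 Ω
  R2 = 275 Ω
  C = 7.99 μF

Step 1 — Angular frequency: ω = 2π·f = 2π·1000 = 6283 rad/s.
Step 2 — Component impedances:
  R1: Z = R = 31.3 Ω
  R2: Z = R = 275 Ω
  C: Z = 1/(jωC) = -j/(ω·C) = 0 - j19.92 Ω
Step 3 — Parallel branch: R2 || C = 1/(1/R2 + 1/C) = 1.435 - j19.82 Ω.
Step 4 — Series with R1: Z_total = R1 + (R2 || C) = 32.74 - j19.82 Ω = 38.27∠-31.2° Ω.
Step 5 — Power factor: PF = cos(φ) = Re(Z)/|Z| = 32.74/38.27 = 0.8555.
Step 6 — Type: Im(Z) = -19.82 ⇒ leading (phase φ = -31.2°).

PF = 0.8555 (leading, φ = -31.2°)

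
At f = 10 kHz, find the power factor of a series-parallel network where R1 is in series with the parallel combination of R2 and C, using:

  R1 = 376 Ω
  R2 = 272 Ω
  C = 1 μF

Step 1 — Angular frequency: ω = 2π·f = 2π·1e+04 = 6.283e+04 rad/s.
Step 2 — Component impedances:
  R1: Z = R = 376 Ω
  R2: Z = R = 272 Ω
  C: Z = 1/(jωC) = -j/(ω·C) = 0 - j15.92 Ω
Step 3 — Parallel branch: R2 || C = 1/(1/R2 + 1/C) = 0.9281 - j15.86 Ω.
Step 4 — Series with R1: Z_total = R1 + (R2 || C) = 376.9 - j15.86 Ω = 377.3∠-2.4° Ω.
Step 5 — Power factor: PF = cos(φ) = Re(Z)/|Z| = 376.93/377.26 = 0.9991.
Step 6 — Type: Im(Z) = -15.86 ⇒ leading (phase φ = -2.4°).

PF = 0.9991 (leading, φ = -2.4°)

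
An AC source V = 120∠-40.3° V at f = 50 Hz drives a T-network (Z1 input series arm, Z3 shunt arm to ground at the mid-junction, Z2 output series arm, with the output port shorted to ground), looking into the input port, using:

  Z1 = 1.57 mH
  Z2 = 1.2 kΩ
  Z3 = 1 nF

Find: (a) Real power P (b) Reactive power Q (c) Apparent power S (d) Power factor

Step 1 — Angular frequency: ω = 2π·f = 2π·50 = 314.2 rad/s.
Step 2 — Component impedances:
  Z1: Z = jωL = j·314.2·0.00157 = 0 + j0.4932 Ω
  Z2: Z = R = 1200 Ω
  Z3: Z = 1/(jωC) = -j/(ω·C) = 0 - j3.183e+06 Ω
Step 3 — With the output port shorted to ground, the output series arm Z2 runs from the junction to ground; the shunt arm Z3 also runs from the junction to ground. They appear in parallel: Z3 || Z2 = 1200 - j0.4524 Ω.
Step 4 — Series with input arm Z1: Z_in = Z1 + (Z3 || Z2) = 1200 + j0.04084 Ω = 1200∠0.0° Ω.
Step 5 — Source phasor: V = 120∠-40.3° V = 91.52 - j77.61 V.
Step 6 — Current: I = V / Z = 0.07626 - j0.06468 A = 0.1∠-40.3° A.
Step 7 — Complex power: S = V·I* = 12 + j0.0004084 VA.
Step 8 — Real power: P = Re(S) = 12 W.
Step 9 — Reactive power: Q = Im(S) = 0.0004084 VAR.
Step 10 — Apparent power: |S| = 12 VA.
Step 11 — Power factor: PF = P/|S| = 1 (lagging).

(a) P = 12 W  (b) Q = 0.0004084 VAR  (c) S = 12 VA  (d) PF = 1 (lagging)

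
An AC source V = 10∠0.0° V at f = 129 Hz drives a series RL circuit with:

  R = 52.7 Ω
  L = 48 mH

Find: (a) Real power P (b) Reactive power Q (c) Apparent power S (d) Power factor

Step 1 — Angular frequency: ω = 2π·f = 2π·129 = 810.5 rad/s.
Step 2 — Component impedances:
  R: Z = R = 52.7 Ω
  L: Z = jωL = j·810.5·0.048 = 0 + j38.91 Ω
Step 3 — Series combination: Z_total = R + L = 52.7 + j38.91 Ω = 65.51∠36.4° Ω.
Step 4 — Source phasor: V = 10∠0.0° V = 10 V.
Step 5 — Current: I = V / Z = 0.1228 - j0.09067 A = 0.1527∠-36.4° A.
Step 6 — Complex power: S = V·I* = 1.228 + j0.9067 VA.
Step 7 — Real power: P = Re(S) = 1.228 W.
Step 8 — Reactive power: Q = Im(S) = 0.9067 VAR.
Step 9 — Apparent power: |S| = 1.527 VA.
Step 10 — Power factor: PF = P/|S| = 0.8045 (lagging).

(a) P = 1.228 W  (b) Q = 0.9067 VAR  (c) S = 1.527 VA  (d) PF = 0.8045 (lagging)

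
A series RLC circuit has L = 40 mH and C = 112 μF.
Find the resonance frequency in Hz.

Step 1 — Resonance condition Im(Z)=0 gives ω₀ = 1/√(LC).
Step 2 — ω₀ = 1/√(0.04·0.000112) = 472.5 rad/s.
Step 3 — f₀ = ω₀/(2π) = 75.19 Hz.

f₀ = 75.19 Hz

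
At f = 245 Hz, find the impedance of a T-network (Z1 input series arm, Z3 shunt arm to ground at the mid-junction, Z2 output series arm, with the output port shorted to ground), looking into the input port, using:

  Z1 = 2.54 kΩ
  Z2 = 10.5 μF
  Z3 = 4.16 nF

Step 1 — Angular frequency: ω = 2π·f = 2π·245 = 1539 rad/s.
Step 2 — Component impedances:
  Z1: Z = R = 2540 Ω
  Z2: Z = 1/(jωC) = -j/(ω·C) = 0 - j61.87 Ω
  Z3: Z = 1/(jωC) = -j/(ω·C) = 0 - j1.562e+05 Ω
Step 3 — With the output port shorted to ground, the output series arm Z2 runs from the junction to ground; the shunt arm Z3 also runs from the junction to ground. They appear in parallel: Z3 || Z2 = 0 - j61.84 Ω.
Step 4 — Series with input arm Z1: Z_in = Z1 + (Z3 || Z2) = 2540 - j61.84 Ω = 2541∠-1.4° Ω.

Z = 2540 - j61.84 Ω = 2541∠-1.4° Ω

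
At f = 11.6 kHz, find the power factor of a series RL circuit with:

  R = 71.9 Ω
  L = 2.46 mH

Step 1 — Angular frequency: ω = 2π·f = 2π·1.16e+04 = 7.288e+04 rad/s.
Step 2 — Component impedances:
  R: Z = R = 71.9 Ω
  L: Z = jωL = j·7.288e+04·0.00246 = 0 + j179.3 Ω
Step 3 — Series combination: Z_total = R + L = 71.9 + j179.3 Ω = 193.2∠68.1° Ω.
Step 4 — Power factor: PF = cos(φ) = Re(Z)/|Z| = 71.9/193.2 = 0.3722.
Step 5 — Type: Im(Z) = 179.3 ⇒ lagging (phase φ = 68.1°).

PF = 0.3722 (lagging, φ = 68.1°)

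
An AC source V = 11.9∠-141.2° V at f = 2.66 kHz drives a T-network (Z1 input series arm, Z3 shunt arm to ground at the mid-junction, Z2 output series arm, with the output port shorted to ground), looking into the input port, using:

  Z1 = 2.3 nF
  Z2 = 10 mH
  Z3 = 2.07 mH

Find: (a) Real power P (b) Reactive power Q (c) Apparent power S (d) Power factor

Step 1 — Angular frequency: ω = 2π·f = 2π·2660 = 1.671e+04 rad/s.
Step 2 — Component impedances:
  Z1: Z = 1/(jωC) = -j/(ω·C) = 0 - j2.601e+04 Ω
  Z2: Z = jωL = j·1.671e+04·0.01 = 0 + j167.1 Ω
  Z3: Z = jωL = j·1.671e+04·0.00207 = 0 + j34.6 Ω
Step 3 — With the output port shorted to ground, the output series arm Z2 runs from the junction to ground; the shunt arm Z3 also runs from the junction to ground. They appear in parallel: Z3 || Z2 = 0 + j28.66 Ω.
Step 4 — Series with input arm Z1: Z_in = Z1 + (Z3 || Z2) = 0 - j2.599e+04 Ω = 2.599e+04∠-90.0° Ω.
Step 5 — Source phasor: V = 11.9∠-141.2° V = -9.274 - j7.457 V.
Step 6 — Current: I = V / Z = 0.000287 - j0.0003569 A = 0.0004579∠-51.2° A.
Step 7 — Complex power: S = V·I* = 0 - j0.00545 VA.
Step 8 — Real power: P = Re(S) = 0 W.
Step 9 — Reactive power: Q = Im(S) = -0.00545 VAR.
Step 10 — Apparent power: |S| = 0.00545 VA.
Step 11 — Power factor: PF = P/|S| = 0 (leading).

(a) P = 0 W  (b) Q = -0.00545 VAR  (c) S = 0.00545 VA  (d) PF = 0 (leading)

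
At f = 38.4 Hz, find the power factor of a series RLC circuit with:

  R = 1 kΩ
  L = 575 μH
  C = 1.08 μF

Step 1 — Angular frequency: ω = 2π·f = 2π·38.4 = 241.3 rad/s.
Step 2 — Component impedances:
  R: Z = R = 1000 Ω
  L: Z = jωL = j·241.3·0.000575 = 0 + j0.1387 Ω
  C: Z = 1/(jωC) = -j/(ω·C) = 0 - j3838 Ω
Step 3 — Series combination: Z_total = R + L + C = 1000 - j3838 Ω = 3966∠-75.4° Ω.
Step 4 — Power factor: PF = cos(φ) = Re(Z)/|Z| = 1000/3965.7 = 0.2522.
Step 5 — Type: Im(Z) = -3838 ⇒ leading (phase φ = -75.4°).

PF = 0.2522 (leading, φ = -75.4°)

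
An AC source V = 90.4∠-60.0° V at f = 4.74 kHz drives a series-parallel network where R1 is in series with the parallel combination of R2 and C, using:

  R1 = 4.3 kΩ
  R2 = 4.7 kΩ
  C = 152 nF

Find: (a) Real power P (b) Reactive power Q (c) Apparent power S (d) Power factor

Step 1 — Angular frequency: ω = 2π·f = 2π·4740 = 2.978e+04 rad/s.
Step 2 — Component impedances:
  R1: Z = R = 4300 Ω
  R2: Z = R = 4700 Ω
  C: Z = 1/(jωC) = -j/(ω·C) = 0 - j220.9 Ω
Step 3 — Parallel branch: R2 || C = 1/(1/R2 + 1/C) = 10.36 - j220.4 Ω.
Step 4 — Series with R1: Z_total = R1 + (R2 || C) = 4310 - j220.4 Ω = 4316∠-2.9° Ω.
Step 5 — Source phasor: V = 90.4∠-60.0° V = 45.2 - j78.29 V.
Step 6 — Current: I = V / Z = 0.01139 - j0.01758 A = 0.02095∠-57.1° A.
Step 7 — Complex power: S = V·I* = 1.891 - j0.0967 VA.
Step 8 — Real power: P = Re(S) = 1.891 W.
Step 9 — Reactive power: Q = Im(S) = -0.0967 VAR.
Step 10 — Apparent power: |S| = 1.893 VA.
Step 11 — Power factor: PF = P/|S| = 0.9987 (leading).

(a) P = 1.891 W  (b) Q = -0.0967 VAR  (c) S = 1.893 VA  (d) PF = 0.9987 (leading)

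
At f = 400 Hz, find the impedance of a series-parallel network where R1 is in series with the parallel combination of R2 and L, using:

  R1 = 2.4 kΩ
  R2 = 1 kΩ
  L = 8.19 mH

Step 1 — Angular frequency: ω = 2π·f = 2π·400 = 2513 rad/s.
Step 2 — Component impedances:
  R1: Z = R = 2400 Ω
  R2: Z = R = 1000 Ω
  L: Z = jωL = j·2513·0.00819 = 0 + j20.58 Ω
Step 3 — Parallel branch: R2 || L = 1/(1/R2 + 1/L) = 0.4235 + j20.57 Ω.
Step 4 — Series with R1: Z_total = R1 + (R2 || L) = 2400 + j20.57 Ω = 2401∠0.5° Ω.

Z = 2400 + j20.57 Ω = 2401∠0.5° Ω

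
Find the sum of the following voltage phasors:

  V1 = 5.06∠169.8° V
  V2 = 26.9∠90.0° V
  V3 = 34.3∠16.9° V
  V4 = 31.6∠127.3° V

Step 1 — Convert each phasor to rectangular form:
  V1 = 5.06·(cos(169.8°) + j·sin(169.8°)) = -4.98 + j0.896 V
  V2 = 26.9·(cos(90.0°) + j·sin(90.0°)) = 0 + j26.9 V
  V3 = 34.3·(cos(16.9°) + j·sin(16.9°)) = 32.82 + j9.971 V
  V4 = 31.6·(cos(127.3°) + j·sin(127.3°)) = -19.15 + j25.14 V
Step 2 — Sum components: V_total = 8.689 + j62.9 V.
Step 3 — Convert to polar: |V_total| = 63.5 V, ∠V_total = 82.1°.

V_total = 63.5∠82.1° V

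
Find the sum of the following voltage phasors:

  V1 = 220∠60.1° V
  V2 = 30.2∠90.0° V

Step 1 — Convert each phasor to rectangular form:
  V1 = 220·(cos(60.1°) + j·sin(60.1°)) = 109.7 + j190.7 V
  V2 = 30.2·(cos(90.0°) + j·sin(90.0°)) = 0 + j30.2 V
Step 2 — Sum components: V_total = 109.7 + j220.9 V.
Step 3 — Convert to polar: |V_total| = 246.6 V, ∠V_total = 63.6°.

V_total = 246.6∠63.6° V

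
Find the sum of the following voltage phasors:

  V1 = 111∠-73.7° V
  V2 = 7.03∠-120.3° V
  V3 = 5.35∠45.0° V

Step 1 — Convert each phasor to rectangular form:
  V1 = 111·(cos(-73.7°) + j·sin(-73.7°)) = 31.15 - j106.5 V
  V2 = 7.03·(cos(-120.3°) + j·sin(-120.3°)) = -3.547 - j6.07 V
  V3 = 5.35·(cos(45.0°) + j·sin(45.0°)) = 3.783 + j3.783 V
Step 2 — Sum components: V_total = 31.39 - j108.8 V.
Step 3 — Convert to polar: |V_total| = 113.3 V, ∠V_total = -73.9°.

V_total = 113.3∠-73.9° V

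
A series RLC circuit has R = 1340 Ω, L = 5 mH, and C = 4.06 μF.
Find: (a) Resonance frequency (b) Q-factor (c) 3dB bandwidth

Step 1 — Resonance: ω₀ = 1/√(LC) = 1/√(0.005·4.06e-06) = 7019 rad/s.
Step 2 — f₀ = ω₀/(2π) = 1117 Hz.
Step 3 — Series Q: Q = ω₀L/R = 7019·0.005/1340 = 0.02619.
Step 4 — Bandwidth: Δω = ω₀/Q = 2.68e+05 rad/s; BW = Δω/(2π) = 4.265e+04 Hz.

(a) f₀ = 1117 Hz  (b) Q = 0.02619  (c) BW = 4.265e+04 Hz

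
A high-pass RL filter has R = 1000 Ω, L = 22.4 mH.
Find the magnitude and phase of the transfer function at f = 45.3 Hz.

Step 1 — Angular frequency: ω = 2π·45.3 = 284.6 rad/s.
Step 2 — Transfer function: H(jω) = jωL/(R + jωL).
Step 3 — Numerator jωL = j·6.376; denominator R + jωL = 1000 + j6.376.
Step 4 — H = 4.065e-05 + j0.006375.
Step 5 — Magnitude: |H| = 0.006376 (-43.9 dB); phase: φ = 89.6°.

|H| = 0.006376 (-43.9 dB), φ = 89.6°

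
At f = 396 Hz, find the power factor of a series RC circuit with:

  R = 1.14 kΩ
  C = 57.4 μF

Step 1 — Angular frequency: ω = 2π·f = 2π·396 = 2488 rad/s.
Step 2 — Component impedances:
  R: Z = R = 1140 Ω
  C: Z = 1/(jωC) = -j/(ω·C) = 0 - j7.002 Ω
Step 3 — Series combination: Z_total = R + C = 1140 - j7.002 Ω = 1140∠-0.4° Ω.
Step 4 — Power factor: PF = cos(φ) = Re(Z)/|Z| = 1140/1140 = 1.
Step 5 — Type: Im(Z) = -7.002 ⇒ leading (phase φ = -0.4°).

PF = 1 (leading, φ = -0.4°)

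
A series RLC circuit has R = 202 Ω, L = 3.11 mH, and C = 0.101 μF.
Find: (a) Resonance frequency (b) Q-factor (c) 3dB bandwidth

Step 1 — Resonance: ω₀ = 1/√(LC) = 1/√(0.00311·1.01e-07) = 5.642e+04 rad/s.
Step 2 — f₀ = ω₀/(2π) = 8980 Hz.
Step 3 — Series Q: Q = ω₀L/R = 5.642e+04·0.00311/202 = 0.8687.
Step 4 — Bandwidth: Δω = ω₀/Q = 6.495e+04 rad/s; BW = Δω/(2π) = 1.034e+04 Hz.

(a) f₀ = 8980 Hz  (b) Q = 0.8687  (c) BW = 1.034e+04 Hz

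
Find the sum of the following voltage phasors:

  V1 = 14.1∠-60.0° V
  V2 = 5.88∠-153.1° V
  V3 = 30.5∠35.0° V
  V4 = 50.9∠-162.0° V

Step 1 — Convert each phasor to rectangular form:
  V1 = 14.1·(cos(-60.0°) + j·sin(-60.0°)) = 7.05 - j12.21 V
  V2 = 5.88·(cos(-153.1°) + j·sin(-153.1°)) = -5.244 - j2.66 V
  V3 = 30.5·(cos(35.0°) + j·sin(35.0°)) = 24.98 + j17.49 V
  V4 = 50.9·(cos(-162.0°) + j·sin(-162.0°)) = -48.41 - j15.73 V
Step 2 — Sum components: V_total = -21.62 - j13.11 V.
Step 3 — Convert to polar: |V_total| = 25.28 V, ∠V_total = -148.8°.

V_total = 25.28∠-148.8° V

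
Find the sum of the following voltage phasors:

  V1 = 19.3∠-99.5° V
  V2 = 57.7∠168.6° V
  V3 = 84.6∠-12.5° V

Step 1 — Convert each phasor to rectangular form:
  V1 = 19.3·(cos(-99.5°) + j·sin(-99.5°)) = -3.185 - j19.04 V
  V2 = 57.7·(cos(168.6°) + j·sin(168.6°)) = -56.56 + j11.4 V
  V3 = 84.6·(cos(-12.5°) + j·sin(-12.5°)) = 82.59 - j18.31 V
Step 2 — Sum components: V_total = 22.85 - j25.94 V.
Step 3 — Convert to polar: |V_total| = 34.57 V, ∠V_total = -48.6°.

V_total = 34.57∠-48.6° V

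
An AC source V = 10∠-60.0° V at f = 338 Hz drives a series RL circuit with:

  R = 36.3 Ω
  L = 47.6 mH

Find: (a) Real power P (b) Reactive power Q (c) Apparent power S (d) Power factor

Step 1 — Angular frequency: ω = 2π·f = 2π·338 = 2124 rad/s.
Step 2 — Component impedances:
  R: Z = R = 36.3 Ω
  L: Z = jωL = j·2124·0.0476 = 0 + j101.1 Ω
Step 3 — Series combination: Z_total = R + L = 36.3 + j101.1 Ω = 107.4∠70.2° Ω.
Step 4 — Source phasor: V = 10∠-60.0° V = 5 - j8.66 V.
Step 5 — Current: I = V / Z = -0.06015 - j0.07106 A = 0.0931∠-130.2° A.
Step 6 — Complex power: S = V·I* = 0.3146 + j0.8762 VA.
Step 7 — Real power: P = Re(S) = 0.3146 W.
Step 8 — Reactive power: Q = Im(S) = 0.8762 VAR.
Step 9 — Apparent power: |S| = 0.931 VA.
Step 10 — Power factor: PF = P/|S| = 0.338 (lagging).

(a) P = 0.3146 W  (b) Q = 0.8762 VAR  (c) S = 0.931 VA  (d) PF = 0.338 (lagging)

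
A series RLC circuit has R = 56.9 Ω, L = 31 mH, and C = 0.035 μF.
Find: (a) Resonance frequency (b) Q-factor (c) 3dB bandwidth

Step 1 — Resonance condition Im(Z)=0 gives ω₀ = 1/√(LC).
Step 2 — ω₀ = 1/√(0.031·3.5e-08) = 3.036e+04 rad/s.
Step 3 — f₀ = ω₀/(2π) = 4832 Hz.
Step 4 — Series Q: Q = ω₀L/R = 3.036e+04·0.031/56.9 = 16.54.
Step 5 — 3dB bandwidth: Δω = ω₀/Q = 1835 rad/s; BW = Δω/(2π) = 292.1 Hz.

(a) f₀ = 4832 Hz  (b) Q = 16.54  (c) BW = 292.1 Hz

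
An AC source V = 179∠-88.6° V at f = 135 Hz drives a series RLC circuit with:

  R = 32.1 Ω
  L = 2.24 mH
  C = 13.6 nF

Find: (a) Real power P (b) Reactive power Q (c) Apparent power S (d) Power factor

Step 1 — Angular frequency: ω = 2π·f = 2π·135 = 848.2 rad/s.
Step 2 — Component impedances:
  R: Z = R = 32.1 Ω
  L: Z = jωL = j·848.2·0.00224 = 0 + j1.9 Ω
  C: Z = 1/(jωC) = -j/(ω·C) = 0 - j8.669e+04 Ω
Step 3 — Series combination: Z_total = R + L + C = 32.1 - j8.668e+04 Ω = 8.668e+04∠-90.0° Ω.
Step 4 — Source phasor: V = 179∠-88.6° V = 4.373 - j178.9 V.
Step 5 — Current: I = V / Z = 0.002064 + j4.969e-05 A = 0.002065∠1.4° A.
Step 6 — Complex power: S = V·I* = 0.0001369 - j0.3696 VA.
Step 7 — Real power: P = Re(S) = 0.0001369 W.
Step 8 — Reactive power: Q = Im(S) = -0.3696 VAR.
Step 9 — Apparent power: |S| = 0.3696 VA.
Step 10 — Power factor: PF = P/|S| = 0.0003703 (leading).

(a) P = 0.0001369 W  (b) Q = -0.3696 VAR  (c) S = 0.3696 VA  (d) PF = 0.0003703 (leading)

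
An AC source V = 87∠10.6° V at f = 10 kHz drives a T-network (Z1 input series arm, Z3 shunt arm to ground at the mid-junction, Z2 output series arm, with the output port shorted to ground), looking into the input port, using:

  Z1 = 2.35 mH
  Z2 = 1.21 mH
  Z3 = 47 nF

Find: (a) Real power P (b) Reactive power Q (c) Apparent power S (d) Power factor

Step 1 — Angular frequency: ω = 2π·f = 2π·1e+04 = 6.283e+04 rad/s.
Step 2 — Component impedances:
  Z1: Z = jωL = j·6.283e+04·0.00235 = 0 + j147.7 Ω
  Z2: Z = jωL = j·6.283e+04·0.00121 = 0 + j76.03 Ω
  Z3: Z = 1/(jωC) = -j/(ω·C) = 0 - j338.6 Ω
Step 3 — With the output port shorted to ground, the output series arm Z2 runs from the junction to ground; the shunt arm Z3 also runs from the junction to ground. They appear in parallel: Z3 || Z2 = 0 + j98.04 Ω.
Step 4 — Series with input arm Z1: Z_in = Z1 + (Z3 || Z2) = 0 + j245.7 Ω = 245.7∠90.0° Ω.
Step 5 — Source phasor: V = 87∠10.6° V = 85.52 + j16 V.
Step 6 — Current: I = V / Z = 0.06514 - j0.3481 A = 0.3541∠-79.4° A.
Step 7 — Complex power: S = V·I* = 0 + j30.81 VA.
Step 8 — Real power: P = Re(S) = 0 W.
Step 9 — Reactive power: Q = Im(S) = 30.81 VAR.
Step 10 — Apparent power: |S| = 30.81 VA.
Step 11 — Power factor: PF = P/|S| = 0 (lagging).

(a) P = 0 W  (b) Q = 30.81 VAR  (c) S = 30.81 VA  (d) PF = 0 (lagging)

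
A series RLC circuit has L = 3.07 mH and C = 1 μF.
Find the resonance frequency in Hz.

Step 1 — Resonance condition Im(Z)=0 gives ω₀ = 1/√(LC).
Step 2 — ω₀ = 1/√(0.00307·1e-06) = 1.805e+04 rad/s.
Step 3 — f₀ = ω₀/(2π) = 2872 Hz.

f₀ = 2872 Hz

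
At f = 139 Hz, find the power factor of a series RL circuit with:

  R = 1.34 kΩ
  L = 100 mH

Step 1 — Angular frequency: ω = 2π·f = 2π·139 = 873.4 rad/s.
Step 2 — Component impedances:
  R: Z = R = 1340 Ω
  L: Z = jωL = j·873.4·0.1 = 0 + j87.34 Ω
Step 3 — Series combination: Z_total = R + L = 1340 + j87.34 Ω = 1343∠3.7° Ω.
Step 4 — Power factor: PF = cos(φ) = Re(Z)/|Z| = 1340/1342.8 = 0.9979.
Step 5 — Type: Im(Z) = 87.34 ⇒ lagging (phase φ = 3.7°).

PF = 0.9979 (lagging, φ = 3.7°)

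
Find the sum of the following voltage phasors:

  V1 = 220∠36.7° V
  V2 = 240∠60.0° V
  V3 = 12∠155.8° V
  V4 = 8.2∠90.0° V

Step 1 — Convert each phasor to rectangular form:
  V1 = 220·(cos(36.7°) + j·sin(36.7°)) = 176.4 + j131.5 V
  V2 = 240·(cos(60.0°) + j·sin(60.0°)) = 120 + j207.8 V
  V3 = 12·(cos(155.8°) + j·sin(155.8°)) = -10.95 + j4.919 V
  V4 = 8.2·(cos(90.0°) + j·sin(90.0°)) = 0 + j8.2 V
Step 2 — Sum components: V_total = 285.4 + j352.4 V.
Step 3 — Convert to polar: |V_total| = 453.5 V, ∠V_total = 51.0°.

V_total = 453.5∠51.0° V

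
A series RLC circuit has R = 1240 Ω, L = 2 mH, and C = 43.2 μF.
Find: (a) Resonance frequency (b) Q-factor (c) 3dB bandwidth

Step 1 — Resonance: ω₀ = 1/√(LC) = 1/√(0.002·4.32e-05) = 3402 rad/s.
Step 2 — f₀ = ω₀/(2π) = 541.5 Hz.
Step 3 — Series Q: Q = ω₀L/R = 3402·0.002/1240 = 0.005487.
Step 4 — Bandwidth: Δω = ω₀/Q = 6.2e+05 rad/s; BW = Δω/(2π) = 9.868e+04 Hz.

(a) f₀ = 541.5 Hz  (b) Q = 0.005487  (c) BW = 9.868e+04 Hz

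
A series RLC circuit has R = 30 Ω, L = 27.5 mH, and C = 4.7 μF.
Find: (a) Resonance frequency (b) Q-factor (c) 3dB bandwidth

Step 1 — Resonance condition Im(Z)=0 gives ω₀ = 1/√(LC).
Step 2 — ω₀ = 1/√(0.0275·4.7e-06) = 2782 rad/s.
Step 3 — f₀ = ω₀/(2π) = 442.7 Hz.
Step 4 — Series Q: Q = ω₀L/R = 2782·0.0275/30 = 2.55.
Step 5 — 3dB bandwidth: Δω = ω₀/Q = 1091 rad/s; BW = Δω/(2π) = 173.6 Hz.

(a) f₀ = 442.7 Hz  (b) Q = 2.55  (c) BW = 173.6 Hz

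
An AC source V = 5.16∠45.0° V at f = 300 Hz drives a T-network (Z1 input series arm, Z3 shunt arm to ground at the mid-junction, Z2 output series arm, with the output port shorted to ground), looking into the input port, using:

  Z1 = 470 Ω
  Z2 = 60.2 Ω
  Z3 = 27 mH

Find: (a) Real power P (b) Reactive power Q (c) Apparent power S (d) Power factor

Step 1 — Angular frequency: ω = 2π·f = 2π·300 = 1885 rad/s.
Step 2 — Component impedances:
  Z1: Z = R = 470 Ω
  Z2: Z = R = 60.2 Ω
  Z3: Z = jωL = j·1885·0.027 = 0 + j50.89 Ω
Step 3 — With the output port shorted to ground, the output series arm Z2 runs from the junction to ground; the shunt arm Z3 also runs from the junction to ground. They appear in parallel: Z3 || Z2 = 25.09 + j29.68 Ω.
Step 4 — Series with input arm Z1: Z_in = Z1 + (Z3 || Z2) = 495.1 + j29.68 Ω = 496∠3.4° Ω.
Step 5 — Source phasor: V = 5.16∠45.0° V = 3.649 + j3.649 V.
Step 6 — Current: I = V / Z = 0.007784 + j0.006903 A = 0.0104∠41.6° A.
Step 7 — Complex power: S = V·I* = 0.05359 + j0.003212 VA.
Step 8 — Real power: P = Re(S) = 0.05359 W.
Step 9 — Reactive power: Q = Im(S) = 0.003212 VAR.
Step 10 — Apparent power: |S| = 0.05368 VA.
Step 11 — Power factor: PF = P/|S| = 0.9982 (lagging).

(a) P = 0.05359 W  (b) Q = 0.003212 VAR  (c) S = 0.05368 VA  (d) PF = 0.9982 (lagging)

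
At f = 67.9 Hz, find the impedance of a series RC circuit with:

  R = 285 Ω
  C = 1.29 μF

Step 1 — Angular frequency: ω = 2π·f = 2π·67.9 = 426.6 rad/s.
Step 2 — Component impedances:
  R: Z = R = 285 Ω
  C: Z = 1/(jωC) = -j/(ω·C) = 0 - j1817 Ω
Step 3 — Series combination: Z_total = R + C = 285 - j1817 Ω = 1839∠-81.1° Ω.

Z = 285 - j1817 Ω = 1839∠-81.1° Ω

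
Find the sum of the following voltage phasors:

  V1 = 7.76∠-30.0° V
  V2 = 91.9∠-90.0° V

Step 1 — Convert each phasor to rectangular form:
  V1 = 7.76·(cos(-30.0°) + j·sin(-30.0°)) = 6.72 - j3.88 V
  V2 = 91.9·(cos(-90.0°) + j·sin(-90.0°)) = 0 - j91.9 V
Step 2 — Sum components: V_total = 6.72 - j95.78 V.
Step 3 — Convert to polar: |V_total| = 96.02 V, ∠V_total = -86.0°.

V_total = 96.02∠-86.0° V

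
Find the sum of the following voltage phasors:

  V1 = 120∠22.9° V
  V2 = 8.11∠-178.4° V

Step 1 — Convert each phasor to rectangular form:
  V1 = 120·(cos(22.9°) + j·sin(22.9°)) = 110.5 + j46.69 V
  V2 = 8.11·(cos(-178.4°) + j·sin(-178.4°)) = -8.107 - j0.2264 V
Step 2 — Sum components: V_total = 102.4 + j46.47 V.
Step 3 — Convert to polar: |V_total| = 112.5 V, ∠V_total = 24.4°.

V_total = 112.5∠24.4° V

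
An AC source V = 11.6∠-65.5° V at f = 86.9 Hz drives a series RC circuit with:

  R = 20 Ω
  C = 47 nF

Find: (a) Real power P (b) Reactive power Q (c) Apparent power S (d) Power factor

Step 1 — Angular frequency: ω = 2π·f = 2π·86.9 = 546 rad/s.
Step 2 — Component impedances:
  R: Z = R = 20 Ω
  C: Z = 1/(jωC) = -j/(ω·C) = 0 - j3.897e+04 Ω
Step 3 — Series combination: Z_total = R + C = 20 - j3.897e+04 Ω = 3.897e+04∠-90.0° Ω.
Step 4 — Source phasor: V = 11.6∠-65.5° V = 4.81 - j10.56 V.
Step 5 — Current: I = V / Z = 0.0002709 + j0.0001233 A = 0.0002977∠24.5° A.
Step 6 — Complex power: S = V·I* = 1.772e-06 - j0.003453 VA.
Step 7 — Real power: P = Re(S) = 1.772e-06 W.
Step 8 — Reactive power: Q = Im(S) = -0.003453 VAR.
Step 9 — Apparent power: |S| = 0.003453 VA.
Step 10 — Power factor: PF = P/|S| = 0.0005132 (leading).

(a) P = 1.772e-06 W  (b) Q = -0.003453 VAR  (c) S = 0.003453 VA  (d) PF = 0.0005132 (leading)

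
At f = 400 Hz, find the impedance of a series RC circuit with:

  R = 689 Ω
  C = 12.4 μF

Step 1 — Angular frequency: ω = 2π·f = 2π·400 = 2513 rad/s.
Step 2 — Component impedances:
  R: Z = R = 689 Ω
  C: Z = 1/(jωC) = -j/(ω·C) = 0 - j32.09 Ω
Step 3 — Series combination: Z_total = R + C = 689 - j32.09 Ω = 689.7∠-2.7° Ω.

Z = 689 - j32.09 Ω = 689.7∠-2.7° Ω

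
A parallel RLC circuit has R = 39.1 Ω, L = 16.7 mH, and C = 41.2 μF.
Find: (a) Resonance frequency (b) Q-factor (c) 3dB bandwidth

Step 1 — Resonance: ω₀ = 1/√(LC) = 1/√(0.0167·4.12e-05) = 1206 rad/s.
Step 2 — f₀ = ω₀/(2π) = 191.9 Hz.
Step 3 — Parallel Q: Q = R/(ω₀L) = 39.1/(1206·0.0167) = 1.942.
Step 4 — Bandwidth: Δω = ω₀/Q = 620.8 rad/s; BW = Δω/(2π) = 98.8 Hz.

(a) f₀ = 191.9 Hz  (b) Q = 1.942  (c) BW = 98.8 Hz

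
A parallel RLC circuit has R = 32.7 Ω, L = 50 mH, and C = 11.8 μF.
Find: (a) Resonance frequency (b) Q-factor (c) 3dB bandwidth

Step 1 — Resonance: ω₀ = 1/√(LC) = 1/√(0.05·1.18e-05) = 1302 rad/s.
Step 2 — f₀ = ω₀/(2π) = 207.2 Hz.
Step 3 — Parallel Q: Q = R/(ω₀L) = 32.7/(1302·0.05) = 0.5023.
Step 4 — Bandwidth: Δω = ω₀/Q = 2592 rad/s; BW = Δω/(2π) = 412.5 Hz.

(a) f₀ = 207.2 Hz  (b) Q = 0.5023  (c) BW = 412.5 Hz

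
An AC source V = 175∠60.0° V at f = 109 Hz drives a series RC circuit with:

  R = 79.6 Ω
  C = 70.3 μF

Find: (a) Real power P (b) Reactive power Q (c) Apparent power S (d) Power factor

Step 1 — Angular frequency: ω = 2π·f = 2π·109 = 684.9 rad/s.
Step 2 — Component impedances:
  R: Z = R = 79.6 Ω
  C: Z = 1/(jωC) = -j/(ω·C) = 0 - j20.77 Ω
Step 3 — Series combination: Z_total = R + C = 79.6 - j20.77 Ω = 82.27∠-14.6° Ω.
Step 4 — Source phasor: V = 175∠60.0° V = 87.5 + j151.6 V.
Step 5 — Current: I = V / Z = 0.564 + j2.051 A = 2.127∠74.6° A.
Step 6 — Complex power: S = V·I* = 360.2 - j93.99 VA.
Step 7 — Real power: P = Re(S) = 360.2 W.
Step 8 — Reactive power: Q = Im(S) = -93.99 VAR.
Step 9 — Apparent power: |S| = 372.3 VA.
Step 10 — Power factor: PF = P/|S| = 0.9676 (leading).

(a) P = 360.2 W  (b) Q = -93.99 VAR  (c) S = 372.3 VA  (d) PF = 0.9676 (leading)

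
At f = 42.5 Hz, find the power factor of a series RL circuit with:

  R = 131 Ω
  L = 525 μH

Step 1 — Angular frequency: ω = 2π·f = 2π·42.5 = 267 rad/s.
Step 2 — Component impedances:
  R: Z = R = 131 Ω
  L: Z = jωL = j·267·0.000525 = 0 + j0.1402 Ω
Step 3 — Series combination: Z_total = R + L = 131 + j0.1402 Ω = 131∠0.1° Ω.
Step 4 — Power factor: PF = cos(φ) = Re(Z)/|Z| = 131/131 = 1.
Step 5 — Type: Im(Z) = 0.1402 ⇒ lagging (phase φ = 0.1°).

PF = 1 (lagging, φ = 0.1°)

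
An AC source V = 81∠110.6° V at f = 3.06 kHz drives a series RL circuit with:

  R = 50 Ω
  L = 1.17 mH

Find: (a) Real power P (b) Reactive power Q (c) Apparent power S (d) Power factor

Step 1 — Angular frequency: ω = 2π·f = 2π·3060 = 1.923e+04 rad/s.
Step 2 — Component impedances:
  R: Z = R = 50 Ω
  L: Z = jωL = j·1.923e+04·0.00117 = 0 + j22.5 Ω
Step 3 — Series combination: Z_total = R + L = 50 + j22.5 Ω = 54.83∠24.2° Ω.
Step 4 — Source phasor: V = 81∠110.6° V = -28.5 + j75.82 V.
Step 5 — Current: I = V / Z = 0.09336 + j1.474 A = 1.477∠86.4° A.
Step 6 — Complex power: S = V·I* = 109.1 + j49.1 VA.
Step 7 — Real power: P = Re(S) = 109.1 W.
Step 8 — Reactive power: Q = Im(S) = 49.1 VAR.
Step 9 — Apparent power: |S| = 119.7 VA.
Step 10 — Power factor: PF = P/|S| = 0.912 (lagging).

(a) P = 109.1 W  (b) Q = 49.1 VAR  (c) S = 119.7 VA  (d) PF = 0.912 (lagging)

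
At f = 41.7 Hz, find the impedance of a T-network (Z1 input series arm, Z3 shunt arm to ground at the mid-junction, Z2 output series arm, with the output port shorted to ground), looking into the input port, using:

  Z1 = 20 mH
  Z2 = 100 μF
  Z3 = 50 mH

Step 1 — Angular frequency: ω = 2π·f = 2π·41.7 = 262 rad/s.
Step 2 — Component impedances:
  Z1: Z = jωL = j·262·0.02 = 0 + j5.24 Ω
  Z2: Z = 1/(jωC) = -j/(ω·C) = 0 - j38.17 Ω
  Z3: Z = jωL = j·262·0.05 = 0 + j13.1 Ω
Step 3 — With the output port shorted to ground, the output series arm Z2 runs from the junction to ground; the shunt arm Z3 also runs from the junction to ground. They appear in parallel: Z3 || Z2 = 0 + j19.95 Ω.
Step 4 — Series with input arm Z1: Z_in = Z1 + (Z3 || Z2) = 0 + j25.19 Ω = 25.19∠90.0° Ω.

Z = 0 + j25.19 Ω = 25.19∠90.0° Ω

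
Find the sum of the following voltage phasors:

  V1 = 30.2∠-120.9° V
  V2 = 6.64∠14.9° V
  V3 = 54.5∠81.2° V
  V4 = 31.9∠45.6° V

Step 1 — Convert each phasor to rectangular form:
  V1 = 30.2·(cos(-120.9°) + j·sin(-120.9°)) = -15.51 - j25.91 V
  V2 = 6.64·(cos(14.9°) + j·sin(14.9°)) = 6.417 + j1.707 V
  V3 = 54.5·(cos(81.2°) + j·sin(81.2°)) = 8.338 + j53.86 V
  V4 = 31.9·(cos(45.6°) + j·sin(45.6°)) = 22.32 + j22.79 V
Step 2 — Sum components: V_total = 21.56 + j52.44 V.
Step 3 — Convert to polar: |V_total| = 56.7 V, ∠V_total = 67.6°.

V_total = 56.7∠67.6° V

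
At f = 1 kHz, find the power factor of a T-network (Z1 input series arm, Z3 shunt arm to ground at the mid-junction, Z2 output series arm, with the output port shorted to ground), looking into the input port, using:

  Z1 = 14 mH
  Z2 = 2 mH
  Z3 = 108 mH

Step 1 — Angular frequency: ω = 2π·f = 2π·1000 = 6283 rad/s.
Step 2 — Component impedances:
  Z1: Z = jωL = j·6283·0.014 = 0 + j87.96 Ω
  Z2: Z = jωL = j·6283·0.002 = 0 + j12.57 Ω
  Z3: Z = jωL = j·6283·0.108 = 0 + j678.6 Ω
Step 3 — With the output port shorted to ground, the output series arm Z2 runs from the junction to ground; the shunt arm Z3 also runs from the junction to ground. They appear in parallel: Z3 || Z2 = 0 + j12.34 Ω.
Step 4 — Series with input arm Z1: Z_in = Z1 + (Z3 || Z2) = 0 + j100.3 Ω = 100.3∠90.0° Ω.
Step 5 — Power factor: PF = cos(φ) = Re(Z)/|Z| = 0/100.3 = 0.
Step 6 — Type: Im(Z) = 100.3 ⇒ lagging (phase φ = 90.0°).

PF = 0 (lagging, φ = 90.0°)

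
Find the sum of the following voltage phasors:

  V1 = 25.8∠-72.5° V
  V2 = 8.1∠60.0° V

Step 1 — Convert each phasor to rectangular form:
  V1 = 25.8·(cos(-72.5°) + j·sin(-72.5°)) = 7.758 - j24.61 V
  V2 = 8.1·(cos(60.0°) + j·sin(60.0°)) = 4.05 + j7.015 V
Step 2 — Sum components: V_total = 11.81 - j17.59 V.
Step 3 — Convert to polar: |V_total| = 21.19 V, ∠V_total = -56.1°.

V_total = 21.19∠-56.1° V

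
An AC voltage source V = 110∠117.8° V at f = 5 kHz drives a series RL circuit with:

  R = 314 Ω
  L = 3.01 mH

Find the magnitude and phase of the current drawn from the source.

Step 1 — Angular frequency: ω = 2π·f = 2π·5000 = 3.142e+04 rad/s.
Step 2 — Component impedances:
  R: Z = R = 314 Ω
  L: Z = jωL = j·3.142e+04·0.00301 = 0 + j94.56 Ω
Step 3 — Series combination: Z_total = R + L = 314 + j94.56 Ω = 327.9∠16.8° Ω.
Step 4 — Source phasor: V = 110∠117.8° V = -51.3 + j97.3 V.
Step 5 — Ohm's law: I = V / Z_total = (-51.3 + j97.3) / (314 + j94.56) = -0.06424 + j0.3292 A.
Step 6 — Convert to polar: |I| = 0.3354 A, ∠I = 101.0°.

I = 0.3354∠101.0° A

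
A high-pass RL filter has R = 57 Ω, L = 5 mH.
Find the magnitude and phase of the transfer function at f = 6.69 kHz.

Step 1 — Angular frequency: ω = 2π·6690 = 4.203e+04 rad/s.
Step 2 — Transfer function: H(jω) = jωL/(R + jωL).
Step 3 — Numerator jωL = j·210.2; denominator R + jωL = 57 + j210.2.
Step 4 — H = 0.9315 + j0.2526.
Step 5 — Magnitude: |H| = 0.9651 (-0.3 dB); phase: φ = 15.2°.

|H| = 0.9651 (-0.3 dB), φ = 15.2°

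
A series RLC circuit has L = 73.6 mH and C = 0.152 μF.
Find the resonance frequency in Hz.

Step 1 — Resonance condition Im(Z)=0 gives ω₀ = 1/√(LC).
Step 2 — ω₀ = 1/√(0.0736·1.52e-07) = 9455 rad/s.
Step 3 — f₀ = ω₀/(2π) = 1505 Hz.

f₀ = 1505 Hz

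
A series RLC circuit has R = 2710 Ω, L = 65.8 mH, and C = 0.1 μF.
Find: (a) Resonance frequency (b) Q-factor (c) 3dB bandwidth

Step 1 — Resonance: ω₀ = 1/√(LC) = 1/√(0.0658·1e-07) = 1.233e+04 rad/s.
Step 2 — f₀ = ω₀/(2π) = 1962 Hz.
Step 3 — Series Q: Q = ω₀L/R = 1.233e+04·0.0658/2710 = 0.2993.
Step 4 — Bandwidth: Δω = ω₀/Q = 4.119e+04 rad/s; BW = Δω/(2π) = 6555 Hz.

(a) f₀ = 1962 Hz  (b) Q = 0.2993  (c) BW = 6555 Hz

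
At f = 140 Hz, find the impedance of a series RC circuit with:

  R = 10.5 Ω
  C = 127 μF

Step 1 — Angular frequency: ω = 2π·f = 2π·140 = 879.6 rad/s.
Step 2 — Component impedances:
  R: Z = R = 10.5 Ω
  C: Z = 1/(jωC) = -j/(ω·C) = 0 - j8.951 Ω
Step 3 — Series combination: Z_total = R + C = 10.5 - j8.951 Ω = 13.8∠-40.4° Ω.

Z = 10.5 - j8.951 Ω = 13.8∠-40.4° Ω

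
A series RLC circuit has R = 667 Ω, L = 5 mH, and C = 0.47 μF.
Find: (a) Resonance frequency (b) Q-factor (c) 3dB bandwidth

Step 1 — Resonance: ω₀ = 1/√(LC) = 1/√(0.005·4.7e-07) = 2.063e+04 rad/s.
Step 2 — f₀ = ω₀/(2π) = 3283 Hz.
Step 3 — Series Q: Q = ω₀L/R = 2.063e+04·0.005/667 = 0.1546.
Step 4 — Bandwidth: Δω = ω₀/Q = 1.334e+05 rad/s; BW = Δω/(2π) = 2.123e+04 Hz.

(a) f₀ = 3283 Hz  (b) Q = 0.1546  (c) BW = 2.123e+04 Hz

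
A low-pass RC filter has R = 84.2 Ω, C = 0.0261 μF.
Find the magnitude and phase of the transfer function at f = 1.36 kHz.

Step 1 — Angular frequency: ω = 2π·1360 = 8545 rad/s.
Step 2 — Transfer function: H(jω) = 1/(1 + jωRC).
Step 3 — Denominator: 1 + jωRC = 1 + j·8545·84.2·2.61e-08 = 1 + j0.01878.
Step 4 — H = 0.9996 - j0.01877.
Step 5 — Magnitude: |H| = 0.9998 (-0.0 dB); phase: φ = -1.1°.

|H| = 0.9998 (-0.0 dB), φ = -1.1°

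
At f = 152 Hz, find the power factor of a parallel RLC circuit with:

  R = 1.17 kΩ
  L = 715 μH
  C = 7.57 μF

Step 1 — Angular frequency: ω = 2π·f = 2π·152 = 955 rad/s.
Step 2 — Component impedances:
  R: Z = R = 1170 Ω
  L: Z = jωL = j·955·0.000715 = 0 + j0.6829 Ω
  C: Z = 1/(jωC) = -j/(ω·C) = 0 - j138.3 Ω
Step 3 — Parallel combination: 1/Z_total = 1/R + 1/L + 1/C; Z_total = 0.0004025 + j0.6862 Ω = 0.6862∠90.0° Ω.
Step 4 — Power factor: PF = cos(φ) = Re(Z)/|Z| = 0.00040251/0.68624 = 0.0005865.
Step 5 — Type: Im(Z) = 0.6862 ⇒ lagging (phase φ = 90.0°).

PF = 0.0005865 (lagging, φ = 90.0°)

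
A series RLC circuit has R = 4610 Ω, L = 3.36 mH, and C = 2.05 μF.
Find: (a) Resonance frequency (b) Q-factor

Step 1 — Resonance condition Im(Z)=0 gives ω₀ = 1/√(LC).
Step 2 — ω₀ = 1/√(0.00336·2.05e-06) = 1.205e+04 rad/s.
Step 3 — f₀ = ω₀/(2π) = 1918 Hz.
Step 4 — Series Q: Q = ω₀L/R = 1.205e+04·0.00336/4610 = 0.008782.

(a) f₀ = 1918 Hz  (b) Q = 0.008782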